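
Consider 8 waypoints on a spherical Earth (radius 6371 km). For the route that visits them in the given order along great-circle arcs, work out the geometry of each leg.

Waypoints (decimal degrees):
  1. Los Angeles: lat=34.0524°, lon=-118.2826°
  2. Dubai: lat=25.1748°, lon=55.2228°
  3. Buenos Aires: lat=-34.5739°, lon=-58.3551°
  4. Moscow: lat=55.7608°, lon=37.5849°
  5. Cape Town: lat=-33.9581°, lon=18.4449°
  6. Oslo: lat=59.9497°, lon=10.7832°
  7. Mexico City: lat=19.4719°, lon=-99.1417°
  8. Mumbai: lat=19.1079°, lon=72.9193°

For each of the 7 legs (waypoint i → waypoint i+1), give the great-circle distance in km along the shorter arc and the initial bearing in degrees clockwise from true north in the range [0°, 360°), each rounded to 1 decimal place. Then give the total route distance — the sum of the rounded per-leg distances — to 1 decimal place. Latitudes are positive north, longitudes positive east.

Leg 1: dist=13393.7 km, bearing=6.8°
Leg 2: dist=13637.7 km, bearing=243.7°
Leg 3: dist=13469.7 km, bearing=40.8°
Leg 4: dist=10140.7 km, bearing=195.8°
Leg 5: dist=10465.8 km, bearing=356.2°
Leg 6: dist=9192.1 km, bearing=296.7°
Leg 7: dist=15638.7 km, bearing=11.9°
Total: 85938.4 km

Leg 1: φ1=0.5943265, φ2=0.4393831, Δφ=-0.1549433, Δλ=3.0282405 rad; a=sin²(Δφ/2)+cosφ1·cosφ2·sin²(Δλ/2)=0.7534115149; c=2·atan2(√a, √(1-a))=2.102291742; dist=6371·c=13393.701 ≈ 13393.7 km; running total=13393.7 km
Leg 1 bearing: y=sinΔλ·cosφ2=0.10236577, x=cosφ1·sinφ2-sinφ1·cosφ2·cosΔλ=0.85595074; θ=atan2(y, x)=6.8198° ≈ 6.8°
Leg 2: φ1=0.4393831, φ2=-0.6034284, Δφ=-1.0428115, Δλ=-1.9823083 rad; a=sin²(Δφ/2)+cosφ1·cosφ2·sin²(Δλ/2)=0.7697304582; c=2·atan2(√a, √(1-a))=2.140593071; dist=6371·c=13637.718 ≈ 13637.7 km; running total=27031.4 km
Leg 2 bearing: y=sinΔλ·cosφ2=-0.75465554, x=cosφ1·sinφ2-sinφ1·cosφ2·cosΔλ=-0.37346611; θ=atan2(y, x)=-116.3300° <0 so +360° → 243.6700° ≈ 243.7°
Leg 3: φ1=-0.6034284, φ2=0.9732096, Δφ=1.5766379, Δλ=1.6744689 rad; a=sin²(Δφ/2)+cosφ1·cosφ2·sin²(Δλ/2)=0.7585338526; c=2·atan2(√a, √(1-a))=2.114217918; dist=6371·c=13469.682 ≈ 13469.7 km; running total=40501.1 km
Leg 3 bearing: y=sinΔλ·cosφ2=0.55962814, x=cosφ1·sinφ2-sinφ1·cosφ2·cosΔλ=0.64765526; θ=atan2(y, x)=40.8298° ≈ 40.8°
Leg 4: φ1=0.9732096, φ2=-0.5926807, Δφ=-1.5658902, Δλ=-0.3340560 rad; a=sin²(Δφ/2)+cosφ1·cosφ2·sin²(Δλ/2)=0.5104461280; c=2·atan2(√a, √(1-a))=1.591690103; dist=6371·c=10140.658 ≈ 10140.7 km; running total=50641.8 km
Leg 4 bearing: y=sinΔλ·cosφ2=-0.27195679, x=cosφ1·sinφ2-sinφ1·cosφ2·cosΔλ=-0.96208265; θ=atan2(y, x)=-164.2157° <0 so +360° → 195.7843° ≈ 195.8°
Leg 5: φ1=-0.5926807, φ2=1.0463197, Δφ=1.6390003, Δλ=-0.1337219 rad; a=sin²(Δφ/2)+cosφ1·cosφ2·sin²(Δλ/2)=0.5359295810; c=2·atan2(√a, √(1-a))=1.642717477; dist=6371·c=10465.753 ≈ 10465.8 km; running total=61107.6 km
Leg 5 bearing: y=sinΔλ·cosφ2=-0.06676320, x=cosφ1·sinφ2-sinφ1·cosφ2·cosΔλ=0.99517784; θ=atan2(y, x)=-3.8380° <0 so +360° → 356.1620° ≈ 356.2°
Leg 6: φ1=1.0463197, φ2=0.3398488, Δφ=-0.7064709, Δλ=-1.9185514 rad; a=sin²(Δφ/2)+cosφ1·cosφ2·sin²(Δλ/2)=0.4361771177; c=2·atan2(√a, √(1-a))=1.442801364; dist=6371·c=9192.087 ≈ 9192.1 km; running total=70299.7 km
Leg 6 bearing: y=sinΔλ·cosφ2=-0.88636888, x=cosφ1·sinφ2-sinφ1·cosφ2·cosΔλ=0.44503568; θ=atan2(y, x)=-63.3393° <0 so +360° → 296.6607° ≈ 296.7°
Leg 7: φ1=0.3398488, φ2=0.3334958, Δφ=-0.0063530, Δλ=3.0030310 rad; a=sin²(Δφ/2)+cosφ1·cosφ2·sin²(Δλ/2)=0.8866010434; c=2·atan2(√a, √(1-a))=2.454671390; dist=6371·c=15638.711 ≈ 15638.7 km; running total=85938.4 km
Leg 7 bearing: y=sinΔλ·cosφ2=0.13050891, x=cosφ1·sinφ2-sinφ1·cosφ2·cosΔλ=0.62058517; θ=atan2(y, x)=11.8762° ≈ 11.9°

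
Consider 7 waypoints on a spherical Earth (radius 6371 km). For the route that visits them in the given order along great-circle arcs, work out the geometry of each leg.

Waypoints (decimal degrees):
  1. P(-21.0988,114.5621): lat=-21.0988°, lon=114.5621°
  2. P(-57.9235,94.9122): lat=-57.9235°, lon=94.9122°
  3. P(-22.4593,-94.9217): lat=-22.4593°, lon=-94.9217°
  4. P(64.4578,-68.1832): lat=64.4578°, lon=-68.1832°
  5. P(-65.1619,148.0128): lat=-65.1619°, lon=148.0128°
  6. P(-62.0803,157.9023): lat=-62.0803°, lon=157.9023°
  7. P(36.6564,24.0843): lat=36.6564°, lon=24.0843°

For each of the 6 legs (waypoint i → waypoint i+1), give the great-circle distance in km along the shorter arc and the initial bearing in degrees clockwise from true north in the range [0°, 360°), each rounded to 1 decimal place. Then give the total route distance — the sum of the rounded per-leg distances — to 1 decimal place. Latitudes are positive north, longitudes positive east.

Leg 1: dist=4392.2 km, bearing=196.3°
Leg 2: dist=11030.4 km, bearing=170.8°
Leg 3: dist=9936.4 km, bearing=11.2°
Leg 4: dist=18323.8 km, bearing=251.0°
Leg 5: dist=595.7 km, bearing=59.5°
Leg 6: dist=15785.4 km, bearing=250.0°
Total: 60063.9 km

Leg 1: φ1=-0.3682435, φ2=-1.0109558, Δφ=-0.6427123, Δλ=-0.3429555 rad; a=sin²(Δφ/2)+cosφ1·cosφ2·sin²(Δλ/2)=0.1141897491; c=2·atan2(√a, √(1-a))=0.689411471; dist=6371·c=4392.240 ≈ 4392.2 km; running total=4392.2 km
Leg 1 bearing: y=sinΔλ·cosφ2=-0.17857756, x=cosφ1·sinφ2-sinφ1·cosφ2·cosΔλ=-0.61050132; θ=atan2(y, x)=-163.6953° <0 so +360° → 196.3047° ≈ 196.3°
Leg 2: φ1=-1.0109558, φ2=-0.3919887, Δφ=0.6189671, Δλ=-3.3132266 rad; a=sin²(Δφ/2)+cosφ1·cosφ2·sin²(Δλ/2)=0.5799269180; c=2·atan2(√a, √(1-a))=1.731338910; dist=6371·c=11030.360 ≈ 11030.4 km; running total=15422.6 km
Leg 2 bearing: y=sinΔλ·cosφ2=0.15783809, x=cosφ1·sinφ2-sinφ1·cosφ2·cosΔλ=-0.97444030; θ=atan2(y, x)=170.7992° ≈ 170.8°
Leg 3: φ1=-0.3919887, φ2=1.1250008, Δφ=1.5169896, Δλ=0.4666749 rad; a=sin²(Δφ/2)+cosφ1·cosφ2·sin²(Δλ/2)=0.4944140307; c=2·atan2(√a, √(1-a))=1.559624156; dist=6371·c=9936.365 ≈ 9936.4 km; running total=25359.0 km
Leg 3 bearing: y=sinΔλ·cosφ2=0.19399425, x=cosφ1·sinφ2-sinφ1·cosφ2·cosΔλ=0.98093905; θ=atan2(y, x)=11.1867° ≈ 11.2°
Leg 4: φ1=1.1250008, φ2=-1.1372897, Δφ=-2.2622905, Δλ=3.7733320 rad; a=sin²(Δφ/2)+cosφ1·cosφ2·sin²(Δλ/2)=0.9824845177; c=2·atan2(√a, √(1-a))=2.876121656; dist=6371·c=18323.771 ≈ 18323.8 km; running total=43682.8 km
Leg 4 bearing: y=sinΔλ·cosφ2=-0.24806357, x=cosφ1·sinφ2-sinφ1·cosφ2·cosΔλ=-0.08543550; θ=atan2(y, x)=-109.0042° <0 so +360° → 250.9958° ≈ 251.0°
Leg 5: φ1=-1.1372897, φ2=-1.0835056, Δφ=0.0537841, Δλ=0.1726043 rad; a=sin²(Δφ/2)+cosφ1·cosφ2·sin²(Δλ/2)=0.0021842902; c=2·atan2(√a, √(1-a))=0.093506844; dist=6371·c=595.732 ≈ 595.7 km; running total=44278.5 km
Leg 5 bearing: y=sinΔλ·cosφ2=0.08041846, x=cosφ1·sinφ2-sinφ1·cosφ2·cosΔλ=0.04744416; θ=atan2(y, x)=59.4608° ≈ 59.5°
Leg 6: φ1=-1.0835056, φ2=0.6397749, Δφ=1.7232805, Δλ=-2.3355647 rad; a=sin²(Δφ/2)+cosφ1·cosφ2·sin²(Δλ/2)=0.8938004162; c=2·atan2(√a, √(1-a))=2.477701999; dist=6371·c=15785.439 ≈ 15785.4 km; running total=60063.9 km
Leg 6 bearing: y=sinΔλ·cosφ2=-0.57884337, x=cosφ1·sinφ2-sinφ1·cosφ2·cosΔλ=-0.21124696; θ=atan2(y, x)=-110.0494° <0 so +360° → 249.9506° ≈ 250.0°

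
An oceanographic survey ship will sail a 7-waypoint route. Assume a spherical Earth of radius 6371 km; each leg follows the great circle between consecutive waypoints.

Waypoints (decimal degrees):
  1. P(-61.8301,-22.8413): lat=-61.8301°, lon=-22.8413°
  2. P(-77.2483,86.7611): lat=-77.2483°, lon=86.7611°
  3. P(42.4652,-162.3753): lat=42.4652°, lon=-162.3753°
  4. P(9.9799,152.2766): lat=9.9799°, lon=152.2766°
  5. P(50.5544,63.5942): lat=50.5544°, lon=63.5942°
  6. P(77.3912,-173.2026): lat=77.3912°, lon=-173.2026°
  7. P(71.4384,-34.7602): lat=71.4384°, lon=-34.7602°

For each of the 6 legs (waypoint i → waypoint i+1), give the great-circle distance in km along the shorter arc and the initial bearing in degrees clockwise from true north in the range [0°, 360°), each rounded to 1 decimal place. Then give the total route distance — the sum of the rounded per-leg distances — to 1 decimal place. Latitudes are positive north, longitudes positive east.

Leg 1: dist=3828.1 km, bearing=158.4°
Leg 2: dist=15096.3 km, bearing=98.8°
Leg 3: dist=5685.0 km, bearing=244.1°
Leg 4: dist=9059.8 km, bearing=320.0°
Leg 5: dist=5263.9 km, bearing=14.4°
Leg 6: dist=3244.3 km, bearing=25.7°
Total: 42177.4 km

Leg 1: φ1=-1.0791388, φ2=-1.3482372, Δφ=-0.2690984, Δλ=1.9129227 rad; a=sin²(Δφ/2)+cosφ1·cosφ2·sin²(Δλ/2)=0.0875750568; c=2·atan2(√a, √(1-a))=0.600859701; dist=6371·c=3828.077 ≈ 3828.1 km; running total=3828.1 km
Leg 1 bearing: y=sinΔλ·cosφ2=0.20793382, x=cosφ1·sinφ2-sinφ1·cosφ2·cosΔλ=-0.52572444; θ=atan2(y, x)=158.4203° ≈ 158.4°
Leg 2: φ1=-1.3482372, φ2=0.7411576, Δφ=2.0893947, Δλ=-4.3482505 rad; a=sin²(Δφ/2)+cosφ1·cosφ2·sin²(Δλ/2)=0.8582401894; c=2·atan2(√a, √(1-a))=2.369540208; dist=6371·c=15096.341 ≈ 15096.3 km; running total=18924.4 km
Leg 2 bearing: y=sinΔλ·cosφ2=0.68931804, x=cosφ1·sinφ2-sinφ1·cosφ2·cosΔλ=-0.10722173; θ=atan2(y, x)=98.8414° ≈ 98.8°
Leg 3: φ1=0.7411576, φ2=0.1741821, Δφ=-0.5669754, Δλ=5.4917117 rad; a=sin²(Δφ/2)+cosφ1·cosφ2·sin²(Δλ/2)=0.1861978470; c=2·atan2(√a, √(1-a))=0.892324138; dist=6371·c=5684.997 ≈ 5685.0 km; running total=24609.4 km
Leg 3 bearing: y=sinΔλ·cosφ2=-0.70062541, x=cosφ1·sinφ2-sinφ1·cosφ2·cosΔλ=-0.33946556; θ=atan2(y, x)=-115.8510° <0 so +360° → 244.1490° ≈ 244.1°
Leg 4: φ1=0.1741821, φ2=0.8823407, Δφ=0.7081586, Δλ=-1.5477999 rad; a=sin²(Δφ/2)+cosφ1·cosφ2·sin²(Δλ/2)=0.4258912208; c=2·atan2(√a, √(1-a))=1.422030647; dist=6371·c=9059.757 ≈ 9059.8 km; running total=33669.2 km
Leg 4 bearing: y=sinΔλ·cosφ2=-0.63517732, x=cosφ1·sinφ2-sinφ1·cosφ2·cosΔλ=0.75801143; θ=atan2(y, x)=-39.9614° <0 so +360° → 320.0386° ≈ 320.0°
Leg 5: φ1=0.8823407, φ2=1.3507313, Δφ=0.4683905, Δλ=-4.1328838 rad; a=sin²(Δφ/2)+cosφ1·cosφ2·sin²(Δλ/2)=0.1611721627; c=2·atan2(√a, √(1-a))=0.826226307; dist=6371·c=5263.888 ≈ 5263.9 km; running total=38933.1 km
Leg 5 bearing: y=sinΔλ·cosφ2=0.18265322, x=cosφ1·sinφ2-sinφ1·cosφ2·cosΔλ=0.71233460; θ=atan2(y, x)=14.3816° ≈ 14.4°
Leg 6: φ1=1.3507313, φ2=1.2468353, Δφ=-0.1038960, Δλ=2.4162757 rad; a=sin²(Δφ/2)+cosφ1·cosφ2·sin²(Δλ/2)=0.0634386825; c=2·atan2(√a, √(1-a))=0.509224893; dist=6371·c=3244.272 ≈ 3244.3 km; running total=42177.4 km
Leg 6 bearing: y=sinΔλ·cosφ2=0.21116746, x=cosφ1·sinφ2-sinφ1·cosφ2·cosΔλ=0.43939182; θ=atan2(y, x)=25.6685° ≈ 25.7°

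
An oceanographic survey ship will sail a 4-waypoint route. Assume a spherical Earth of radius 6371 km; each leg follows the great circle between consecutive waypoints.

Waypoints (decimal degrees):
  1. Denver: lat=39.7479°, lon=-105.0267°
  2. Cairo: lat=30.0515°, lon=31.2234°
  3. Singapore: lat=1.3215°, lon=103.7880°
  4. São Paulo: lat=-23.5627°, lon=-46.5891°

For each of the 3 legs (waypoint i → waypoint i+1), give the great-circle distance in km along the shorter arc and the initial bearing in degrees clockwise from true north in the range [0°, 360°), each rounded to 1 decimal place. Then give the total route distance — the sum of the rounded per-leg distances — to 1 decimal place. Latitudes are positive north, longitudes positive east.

Leg 1: dist=11034.8 km, bearing=37.3°
Leg 2: dist=8260.2 km, bearing=97.8°
Leg 3: dist=15977.6 km, bearing=229.9°
Total: 35272.6 km

Leg 1: φ1=0.6937317, φ2=0.5244976, Δφ=-0.1692341, Δλ=2.3780129 rad; a=sin²(Δφ/2)+cosφ1·cosφ2·sin²(Δλ/2)=0.5802694908; c=2·atan2(√a, √(1-a))=1.732033020; dist=6371·c=11034.782 ≈ 11034.8 km; running total=11034.8 km
Leg 1 bearing: y=sinΔλ·cosφ2=0.59855576, x=cosφ1·sinφ2-sinφ1·cosφ2·cosΔλ=0.78483007; θ=atan2(y, x)=37.3312° ≈ 37.3°
Leg 2: φ1=0.5244976, φ2=0.0230645, Δφ=-0.5014331, Δλ=1.2664912 rad; a=sin²(Δφ/2)+cosφ1·cosφ2·sin²(Δλ/2)=0.3645835493; c=2·atan2(√a, √(1-a))=1.296538162; dist=6371·c=8260.245 ≈ 8260.2 km; running total=19295.0 km
Leg 2 bearing: y=sinΔλ·cosφ2=0.95380163, x=cosφ1·sinφ2-sinφ1·cosφ2·cosΔλ=-0.13004610; θ=atan2(y, x)=97.7641° ≈ 97.8°
Leg 3: φ1=0.0230645, φ2=-0.4112467, Δφ=-0.4343112, Δλ=-2.6245755 rad; a=sin²(Δφ/2)+cosφ1·cosφ2·sin²(Δλ/2)=0.9029127606; c=2·atan2(√a, √(1-a))=2.507864577; dist=6371·c=15977.605 ≈ 15977.6 km; running total=35272.6 km
Leg 3 bearing: y=sinΔλ·cosφ2=-0.45307707, x=cosφ1·sinφ2-sinφ1·cosφ2·cosΔλ=-0.38126946; θ=atan2(y, x)=-130.0810° <0 so +360° → 229.9190° ≈ 229.9°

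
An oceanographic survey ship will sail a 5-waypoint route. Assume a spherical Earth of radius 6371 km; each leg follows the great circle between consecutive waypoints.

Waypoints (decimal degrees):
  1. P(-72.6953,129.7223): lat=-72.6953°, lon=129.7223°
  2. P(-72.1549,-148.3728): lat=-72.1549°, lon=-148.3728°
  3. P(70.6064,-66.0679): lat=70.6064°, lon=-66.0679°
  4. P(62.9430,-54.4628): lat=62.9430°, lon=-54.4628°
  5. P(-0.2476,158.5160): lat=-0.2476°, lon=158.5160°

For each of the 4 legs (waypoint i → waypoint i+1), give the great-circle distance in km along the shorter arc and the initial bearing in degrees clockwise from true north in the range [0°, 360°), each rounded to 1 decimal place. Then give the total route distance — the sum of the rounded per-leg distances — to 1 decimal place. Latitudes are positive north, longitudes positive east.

Leg 1: dist=2538.9 km, bearing=128.6°
Leg 2: dist=16919.4 km, bearing=44.8°
Leg 3: dist=988.8 km, bearing=143.7°
Leg 4: dist=12528.4 km, bearing=323.9°
Total: 32975.5 km

Leg 1: φ1=-1.2687723, φ2=-1.2593406, Δφ=0.0094318, Δλ=-4.8536751 rad; a=sin²(Δφ/2)+cosφ1·cosφ2·sin²(Δλ/2)=0.0391807901; c=2·atan2(√a, √(1-a))=0.398514600; dist=6371·c=2538.937 ≈ 2538.9 km; running total=2538.9 km
Leg 1 bearing: y=sinΔλ·cosφ2=0.30339117, x=cosφ1·sinφ2-sinφ1·cosφ2·cosΔλ=-0.24194302; θ=atan2(y, x)=128.5710° ≈ 128.6°
Leg 2: φ1=-1.2593406, φ2=1.2323142, Δφ=2.4916547, Δλ=1.4364915 rad; a=sin²(Δφ/2)+cosφ1·cosφ2·sin²(Δλ/2)=0.9421263577; c=2·atan2(√a, √(1-a))=2.655687754; dist=6371·c=16919.387 ≈ 16919.4 km; running total=19458.3 km
Leg 2 bearing: y=sinΔλ·cosφ2=0.32906549, x=cosφ1·sinφ2-sinφ1·cosφ2·cosΔλ=0.33138050; θ=atan2(y, x)=44.7992° ≈ 44.8°
Leg 3: φ1=1.2323142, φ2=1.0985626, Δφ=-0.1337516, Δλ=0.2025472 rad; a=sin²(Δφ/2)+cosφ1·cosφ2·sin²(Δλ/2)=0.0060095811; c=2·atan2(√a, √(1-a))=0.155198688; dist=6371·c=988.771 ≈ 988.8 km; running total=20447.1 km
Leg 3 bearing: y=sinΔλ·cosφ2=0.09150532, x=cosφ1·sinφ2-sinφ1·cosφ2·cosΔλ=-0.12458186; θ=atan2(y, x)=143.7027° ≈ 143.7°
Leg 4: φ1=1.0985626, φ2=-0.0043214, Δφ=-1.1028840, Δλ=3.7171813 rad; a=sin²(Δφ/2)+cosφ1·cosφ2·sin²(Δλ/2)=0.6927141124; c=2·atan2(√a, √(1-a))=1.966468185; dist=6371·c=12528.369 ≈ 12528.4 km; running total=32975.5 km
Leg 4 bearing: y=sinΔλ·cosφ2=-0.54432360, x=cosφ1·sinφ2-sinφ1·cosφ2·cosΔλ=0.74508852; θ=atan2(y, x)=-36.1500° <0 so +360° → 323.8500° ≈ 323.9°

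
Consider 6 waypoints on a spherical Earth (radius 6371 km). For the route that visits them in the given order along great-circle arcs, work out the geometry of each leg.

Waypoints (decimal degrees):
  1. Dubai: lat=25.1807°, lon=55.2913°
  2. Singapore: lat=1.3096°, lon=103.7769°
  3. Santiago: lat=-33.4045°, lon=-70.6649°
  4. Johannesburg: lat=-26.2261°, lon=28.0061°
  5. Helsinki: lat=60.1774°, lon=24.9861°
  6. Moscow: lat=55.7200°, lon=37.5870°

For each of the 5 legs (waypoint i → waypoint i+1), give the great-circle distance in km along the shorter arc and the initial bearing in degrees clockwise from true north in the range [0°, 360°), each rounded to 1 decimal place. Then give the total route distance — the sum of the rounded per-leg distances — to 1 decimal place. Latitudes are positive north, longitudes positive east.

Leg 1: φ1=0.4394861, φ2=0.0228568, Δφ=-0.4166293, Δλ=0.8462334 rad; a=sin²(Δφ/2)+cosφ1·cosφ2·sin²(Δλ/2)=0.1953053263; c=2·atan2(√a, √(1-a))=0.915506143; dist=6371·c=5832.690 ≈ 5832.7 km; running total=5832.7 km
Leg 1 bearing: y=sinΔλ·cosφ2=0.74859357, x=cosφ1·sinφ2-sinφ1·cosφ2·cosΔλ=-0.26125138; θ=atan2(y, x)=109.2385° ≈ 109.2°
Leg 2: φ1=0.0228568, φ2=-0.5830185, Δφ=-0.6058753, Δλ=-3.0445838 rad; a=sin²(Δφ/2)+cosφ1·cosφ2·sin²(Δλ/2)=0.9216226326; c=2·atan2(√a, √(1-a))=2.574088639; dist=6371·c=16399.519 ≈ 16399.5 km; running total=22232.2 km
Leg 2 bearing: y=sinΔλ·cosφ2=-0.08085651, x=cosφ1·sinφ2-sinφ1·cosφ2·cosΔλ=-0.53141288; θ=atan2(y, x)=-171.3486° <0 so +360° → 188.6514° ≈ 188.7°
Leg 3: φ1=-0.5830185, φ2=-0.4577318, Δφ=0.1252867, Δλ=1.7221338 rad; a=sin²(Δφ/2)+cosφ1·cosφ2·sin²(Δλ/2)=0.4348026010; c=2·atan2(√a, √(1-a))=1.440029160; dist=6371·c=9174.426 ≈ 9174.4 km; running total=31406.6 km
Leg 3 bearing: y=sinΔλ·cosφ2=0.88680408, x=cosφ1·sinφ2-sinφ1·cosφ2·cosΔλ=-0.44336860; θ=atan2(y, x)=116.5633° ≈ 116.6°
Leg 4: φ1=-0.4577318, φ2=1.0502938, Δφ=1.5080256, Δλ=-0.0527089 rad; a=sin²(Δφ/2)+cosφ1·cosφ2·sin²(Δλ/2)=0.4689450086; c=2·atan2(√a, √(1-a))=1.508646341; dist=6371·c=9611.586 ≈ 9611.6 km; running total=41018.2 km
Leg 4 bearing: y=sinΔλ·cosφ2=-0.02620088, x=cosφ1·sinφ2-sinφ1·cosφ2·cosΔλ=0.99772535; θ=atan2(y, x)=-1.5043° <0 so +360° → 358.4957° ≈ 358.5°
Leg 5: φ1=1.0502938, φ2=0.9724975, Δφ=-0.0777963, Δλ=0.2199272 rad; a=sin²(Δφ/2)+cosφ1·cosφ2·sin²(Δλ/2)=0.0048857276; c=2·atan2(√a, √(1-a))=0.139910045; dist=6371·c=891.367 ≈ 891.4 km; running total=41909.6 km
Leg 5 bearing: y=sinΔλ·cosφ2=0.12287512, x=cosφ1·sinφ2-sinφ1·cosφ2·cosΔλ=-0.06594796; θ=atan2(y, x)=118.2228° ≈ 118.2°

Leg 1: dist=5832.7 km, bearing=109.2°
Leg 2: dist=16399.5 km, bearing=188.7°
Leg 3: dist=9174.4 km, bearing=116.6°
Leg 4: dist=9611.6 km, bearing=358.5°
Leg 5: dist=891.4 km, bearing=118.2°
Total: 41909.6 km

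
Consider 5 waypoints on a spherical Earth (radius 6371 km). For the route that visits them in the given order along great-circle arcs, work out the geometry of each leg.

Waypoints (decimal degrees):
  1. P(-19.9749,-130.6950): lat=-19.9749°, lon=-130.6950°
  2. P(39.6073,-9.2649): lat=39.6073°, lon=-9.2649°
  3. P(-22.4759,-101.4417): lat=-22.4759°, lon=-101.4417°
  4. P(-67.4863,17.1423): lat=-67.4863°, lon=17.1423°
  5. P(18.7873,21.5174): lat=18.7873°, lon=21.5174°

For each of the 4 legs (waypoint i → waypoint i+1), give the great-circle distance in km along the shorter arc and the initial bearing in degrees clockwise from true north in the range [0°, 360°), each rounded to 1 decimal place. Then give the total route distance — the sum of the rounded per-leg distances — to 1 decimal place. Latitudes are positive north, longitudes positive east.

Leg 1: dist=14070.4 km, bearing=54.9°
Leg 2: dist=11754.4 km, bearing=253.6°
Leg 3: dist=8829.4 km, bearing=160.0°
Leg 4: dist=9599.9 km, bearing=4.2°
Total: 44254.1 km

Leg 1: φ1=-0.3486278, φ2=0.6912778, Δφ=1.0399056, Δλ=2.1193551 rad; a=sin²(Δφ/2)+cosφ1·cosφ2·sin²(Δλ/2)=0.7976813339; c=2·atan2(√a, √(1-a))=2.208513284; dist=6371·c=14070.438 ≈ 14070.4 km; running total=14070.4 km
Leg 1 bearing: y=sinΔλ·cosφ2=0.65739190, x=cosφ1·sinφ2-sinφ1·cosφ2·cosΔλ=0.46192984; θ=atan2(y, x)=54.9054° ≈ 54.9°
Leg 2: φ1=0.6912778, φ2=-0.3922785, Δφ=-1.0835563, Δλ=-1.6087887 rad; a=sin²(Δφ/2)+cosφ1·cosφ2·sin²(Δλ/2)=0.6353810118; c=2·atan2(√a, √(1-a))=1.844980863; dist=6371·c=11754.373 ≈ 11754.4 km; running total=25824.8 km
Leg 2 bearing: y=sinΔλ·cosφ2=-0.92337361, x=cosφ1·sinφ2-sinφ1·cosφ2·cosΔλ=-0.27215640; θ=atan2(y, x)=-106.4224° <0 so +360° → 253.5776° ≈ 253.6°
Leg 3: φ1=-0.3922785, φ2=-1.1778581, Δφ=-0.7855797, Δλ=2.0696812 rad; a=sin²(Δφ/2)+cosφ1·cosφ2·sin²(Δλ/2)=0.4080621066; c=2·atan2(√a, √(1-a))=1.385868301; dist=6371·c=8829.367 ≈ 8829.4 km; running total=34654.2 km
Leg 3 bearing: y=sinΔλ·cosφ2=0.33623466, x=cosφ1·sinφ2-sinφ1·cosφ2·cosΔλ=-0.92365359; θ=atan2(y, x)=159.9971° ≈ 160.0°
Leg 4: φ1=-1.1778581, φ2=0.3279002, Δφ=1.5057584, Δλ=0.0763599 rad; a=sin²(Δφ/2)+cosφ1·cosφ2·sin²(Δλ/2)=0.4680321137; c=2·atan2(√a, √(1-a))=1.506816915; dist=6371·c=9599.931 ≈ 9599.9 km; running total=44254.1 km
Leg 4 bearing: y=sinΔλ·cosφ2=0.07222126, x=cosφ1·sinφ2-sinφ1·cosφ2·cosΔλ=0.99533728; θ=atan2(y, x)=4.1501° ≈ 4.2°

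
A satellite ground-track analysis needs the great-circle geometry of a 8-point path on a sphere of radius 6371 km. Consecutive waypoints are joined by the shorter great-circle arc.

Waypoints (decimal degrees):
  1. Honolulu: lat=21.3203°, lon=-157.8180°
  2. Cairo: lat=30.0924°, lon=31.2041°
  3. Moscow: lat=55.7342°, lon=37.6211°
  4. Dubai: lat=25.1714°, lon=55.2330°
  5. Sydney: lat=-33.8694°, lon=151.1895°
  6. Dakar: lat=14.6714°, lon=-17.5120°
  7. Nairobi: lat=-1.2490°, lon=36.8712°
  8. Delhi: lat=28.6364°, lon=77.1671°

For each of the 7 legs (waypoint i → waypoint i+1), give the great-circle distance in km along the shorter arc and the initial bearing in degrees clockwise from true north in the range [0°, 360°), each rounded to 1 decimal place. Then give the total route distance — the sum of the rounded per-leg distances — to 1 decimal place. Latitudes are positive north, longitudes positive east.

Leg 1: φ1=0.3721094, φ2=0.5252115, Δφ=0.1531020, Δλ=3.2990580 rad; a=sin²(Δφ/2)+cosφ1·cosφ2·sin²(Δλ/2)=0.8068672026; c=2·atan2(√a, √(1-a))=2.231578285; dist=6371·c=14217.385 ≈ 14217.4 km; running total=14217.4 km
Leg 1 bearing: y=sinΔλ·cosφ2=-0.13567952, x=cosφ1·sinφ2-sinφ1·cosφ2·cosΔλ=0.77776677; θ=atan2(y, x)=-9.8955° <0 so +360° → 350.1045° ≈ 350.1°
Leg 2: φ1=0.5252115, φ2=0.9727453, Δφ=0.4475338, Δλ=0.1119978 rad; a=sin²(Δφ/2)+cosφ1·cosφ2·sin²(Δλ/2)=0.0507675038; c=2·atan2(√a, √(1-a))=0.454535657; dist=6371·c=2895.847 ≈ 2895.8 km; running total=17113.2 km
Leg 2 bearing: y=sinΔλ·cosφ2=0.06292668, x=cosφ1·sinφ2-sinφ1·cosφ2·cosΔλ=0.43451224; θ=atan2(y, x)=8.2404° ≈ 8.2°
Leg 3: φ1=0.9727453, φ2=0.4393238, Δφ=-0.5334215, Δλ=0.3073856 rad; a=sin²(Δφ/2)+cosφ1·cosφ2·sin²(Δλ/2)=0.0814060766; c=2·atan2(√a, √(1-a))=0.578675366; dist=6371·c=3686.741 ≈ 3686.7 km; running total=20799.9 km
Leg 3 bearing: y=sinΔλ·cosφ2=0.27383585, x=cosφ1·sinφ2-sinφ1·cosφ2·cosΔλ=-0.47342416; θ=atan2(y, x)=149.9542° ≈ 150.0°
Leg 4: φ1=0.4393238, φ2=-0.5911325, Δφ=-1.0304564, Δλ=1.6747569 rad; a=sin²(Δφ/2)+cosφ1·cosφ2·sin²(Δλ/2)=0.6575088458; c=2·atan2(√a, √(1-a))=1.891271621; dist=6371·c=12049.292 ≈ 12049.3 km; running total=32849.2 km
Leg 4 bearing: y=sinΔλ·cosφ2=0.82582717, x=cosφ1·sinφ2-sinφ1·cosφ2·cosΔλ=-0.46773212; θ=atan2(y, x)=119.5264° ≈ 119.5°
Leg 5: φ1=-0.5911325, φ2=0.2560642, Δφ=0.8471968, Δλ=-2.9443966 rad; a=sin²(Δφ/2)+cosφ1·cosφ2·sin²(Δλ/2)=0.9644104710; c=2·atan2(√a, √(1-a))=2.762014278; dist=6371·c=17596.793 ≈ 17596.8 km; running total=50446.0 km
Leg 5 bearing: y=sinΔλ·cosφ2=-0.18953235, x=cosφ1·sinφ2-sinφ1·cosφ2·cosΔλ=-0.31838522; θ=atan2(y, x)=-149.2350° <0 so +360° → 210.7650° ≈ 210.8°
Leg 6: φ1=0.2560642, φ2=-0.0217992, Δφ=-0.2778634, Δλ=0.9491659 rad; a=sin²(Δφ/2)+cosφ1·cosφ2·sin²(Δλ/2)=0.2211407711; c=2·atan2(√a, √(1-a))=0.979161819; dist=6371·c=6238.240 ≈ 6238.2 km; running total=56684.2 km
Leg 6 bearing: y=sinΔλ·cosφ2=0.81273689, x=cosφ1·sinφ2-sinφ1·cosφ2·cosΔλ=-0.16854930; θ=atan2(y, x)=101.7162° ≈ 101.7°
Leg 7: φ1=-0.0217992, φ2=0.4997995, Δφ=0.5215986, Δλ=0.7032961 rad; a=sin²(Δφ/2)+cosφ1·cosφ2·sin²(Δλ/2)=0.1705935514; c=2·atan2(√a, √(1-a))=0.851556609; dist=6371·c=5425.267 ≈ 5425.3 km; running total=62109.5 km
Leg 7 bearing: y=sinΔλ·cosφ2=0.56762570, x=cosφ1·sinφ2-sinφ1·cosφ2·cosΔλ=0.49372728; θ=atan2(y, x)=48.9829° ≈ 49.0°

Leg 1: dist=14217.4 km, bearing=350.1°
Leg 2: dist=2895.8 km, bearing=8.2°
Leg 3: dist=3686.7 km, bearing=150.0°
Leg 4: dist=12049.3 km, bearing=119.5°
Leg 5: dist=17596.8 km, bearing=210.8°
Leg 6: dist=6238.2 km, bearing=101.7°
Leg 7: dist=5425.3 km, bearing=49.0°
Total: 62109.5 km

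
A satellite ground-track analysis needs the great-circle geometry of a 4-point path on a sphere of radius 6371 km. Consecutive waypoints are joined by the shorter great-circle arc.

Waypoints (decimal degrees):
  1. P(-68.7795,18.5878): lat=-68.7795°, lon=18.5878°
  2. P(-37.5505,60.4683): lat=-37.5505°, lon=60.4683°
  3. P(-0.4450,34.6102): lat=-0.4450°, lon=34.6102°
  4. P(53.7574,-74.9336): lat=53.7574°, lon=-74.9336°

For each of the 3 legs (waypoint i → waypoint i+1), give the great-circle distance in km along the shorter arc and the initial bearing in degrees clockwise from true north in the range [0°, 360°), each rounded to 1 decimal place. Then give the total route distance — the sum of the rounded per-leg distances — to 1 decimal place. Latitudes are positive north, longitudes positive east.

Leg 1: dist=4289.3 km, bearing=58.1°
Leg 2: dist=4903.5 km, bearing=321.2°
Leg 3: dist=11316.6 km, bearing=325.3°
Total: 20509.4 km

Leg 1: φ1=-1.2004287, φ2=-0.6553799, Δφ=0.5450489, Δλ=0.7309526 rad; a=sin²(Δφ/2)+cosφ1·cosφ2·sin²(Δλ/2)=0.1091034103; c=2·atan2(√a, √(1-a))=0.673259857; dist=6371·c=4289.339 ≈ 4289.3 km; running total=4289.3 km
Leg 1 bearing: y=sinΔλ·cosφ2=0.52926779, x=cosφ1·sinφ2-sinφ1·cosφ2·cosΔλ=0.32965897; θ=atan2(y, x)=58.0829° ≈ 58.1°
Leg 2: φ1=-0.6553799, φ2=-0.0077667, Δφ=0.6476131, Δλ=-0.4513090 rad; a=sin²(Δφ/2)+cosφ1·cosφ2·sin²(Δλ/2)=0.1409253867; c=2·atan2(√a, √(1-a))=0.769657252; dist=6371·c=4903.486 ≈ 4903.5 km; running total=9192.8 km
Leg 2 bearing: y=sinΔλ·cosφ2=-0.43613068, x=cosφ1·sinφ2-sinφ1·cosφ2·cosΔλ=0.54226536; θ=atan2(y, x)=-38.8089° <0 so +360° → 321.1911° ≈ 321.2°
Leg 3: φ1=-0.0077667, φ2=0.9382436, Δφ=0.9460103, Δλ=-1.9119000 rad; a=sin²(Δφ/2)+cosφ1·cosφ2·sin²(Δλ/2)=0.6020162031; c=2·atan2(√a, √(1-a))=1.776271547; dist=6371·c=11316.626 ≈ 11316.6 km; running total=20509.4 km
Leg 3 bearing: y=sinΔλ·cosφ2=-0.55714380, x=cosφ1·sinφ2-sinφ1·cosφ2·cosΔλ=0.80496060; θ=atan2(y, x)=-34.6886° <0 so +360° → 325.3114° ≈ 325.3°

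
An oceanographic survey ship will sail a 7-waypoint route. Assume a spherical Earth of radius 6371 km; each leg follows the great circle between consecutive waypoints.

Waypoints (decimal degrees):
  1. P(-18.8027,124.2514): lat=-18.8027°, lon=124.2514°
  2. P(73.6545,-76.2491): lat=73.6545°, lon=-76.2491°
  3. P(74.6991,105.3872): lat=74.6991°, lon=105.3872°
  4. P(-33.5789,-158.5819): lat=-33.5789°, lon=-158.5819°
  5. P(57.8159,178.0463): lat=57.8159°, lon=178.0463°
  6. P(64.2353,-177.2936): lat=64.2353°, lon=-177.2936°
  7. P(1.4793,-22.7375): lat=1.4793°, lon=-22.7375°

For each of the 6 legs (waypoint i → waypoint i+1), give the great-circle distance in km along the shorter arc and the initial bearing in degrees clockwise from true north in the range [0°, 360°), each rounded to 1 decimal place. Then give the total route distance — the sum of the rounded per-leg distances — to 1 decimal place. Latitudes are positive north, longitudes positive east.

Leg 1: dist=13785.3 km, bearing=6.8°
Leg 2: dist=3518.6 km, bearing=359.2°
Leg 3: dist=13768.1 km, bearing=94.2°
Leg 4: dist=10394.8 km, bearing=347.8°
Leg 5: dist=756.2 km, bearing=17.4°
Leg 6: dist=12416.3 km, bearing=27.5°
Total: 54639.3 km

Leg 1: φ1=-0.3281690, φ2=1.2855135, Δφ=1.6136826, Δλ=-3.4993939 rad; a=sin²(Δφ/2)+cosφ1·cosφ2·sin²(Δλ/2)=0.7794106662; c=2·atan2(√a, √(1-a))=2.163760144; dist=6371·c=13785.316 ≈ 13785.3 km; running total=13785.3 km
Leg 1 bearing: y=sinΔλ·cosφ2=0.09856075, x=cosφ1·sinφ2-sinφ1·cosφ2·cosΔλ=0.82341028; θ=atan2(y, x)=6.8257° ≈ 6.8°
Leg 2: φ1=1.2855135, φ2=1.3037452, Δφ=0.0182317, Δλ=3.1701515 rad; a=sin²(Δφ/2)+cosφ1·cosφ2·sin²(Δλ/2)=0.0743337012; c=2·atan2(√a, √(1-a))=0.552276155; dist=6371·c=3518.551 ≈ 3518.6 km; running total=17303.9 km
Leg 2 bearing: y=sinΔλ·cosφ2=-0.00753531, x=cosφ1·sinφ2-sinφ1·cosφ2·cosΔλ=0.52457223; θ=atan2(y, x)=-0.8230° <0 so +360° → 359.1770° ≈ 359.2°
Leg 3: φ1=1.3037452, φ2=-0.5860624, Δφ=-1.8898076, Δλ=-4.6071299 rad; a=sin²(Δφ/2)+cosφ1·cosφ2·sin²(Δλ/2)=0.7782892113; c=2·atan2(√a, √(1-a))=2.161057980; dist=6371·c=13768.100 ≈ 13768.1 km; running total=31072.0 km
Leg 3 bearing: y=sinΔλ·cosφ2=0.82851395, x=cosφ1·sinφ2-sinφ1·cosφ2·cosΔλ=-0.06152316; θ=atan2(y, x)=94.2468° ≈ 94.2°
Leg 4: φ1=-0.5860624, φ2=1.0090778, Δφ=1.5951402, Δλ=5.8752704 rad; a=sin²(Δφ/2)+cosφ1·cosφ2·sin²(Δλ/2)=0.5303758536; c=2·atan2(√a, √(1-a))=1.631585466; dist=6371·c=10394.831 ≈ 10394.8 km; running total=41466.8 km
Leg 4 bearing: y=sinΔλ·cosφ2=-0.21129680, x=cosφ1·sinφ2-sinφ1·cosφ2·cosΔλ=0.97553211; θ=atan2(y, x)=-12.2213° <0 so +360° → 347.7787° ≈ 347.8°
Leg 5: φ1=1.0090778, φ2=1.1211175, Δφ=0.1120397, Δλ=-6.2018512 rad; a=sin²(Δφ/2)+cosφ1·cosφ2·sin²(Δλ/2)=0.0035176299; c=2·atan2(√a, √(1-a))=0.118688875; dist=6371·c=756.167 ≈ 756.2 km; running total=42223.0 km
Leg 5 bearing: y=sinΔλ·cosφ2=0.03531504, x=cosφ1·sinφ2-sinφ1·cosφ2·cosΔλ=0.11302156; θ=atan2(y, x)=17.3521° ≈ 17.4°
Leg 6: φ1=1.1211175, φ2=0.0258187, Δφ=-1.0952988, Δλ=2.6975128 rad; a=sin²(Δφ/2)+cosφ1·cosφ2·sin²(Δλ/2)=0.6845676615; c=2·atan2(√a, √(1-a))=1.948874791; dist=6371·c=12416.281 ≈ 12416.3 km; running total=54639.3 km
Leg 6 bearing: y=sinΔλ·cosφ2=0.42948396, x=cosφ1·sinφ2-sinφ1·cosφ2·cosΔλ=0.82418605; θ=atan2(y, x)=27.5241° ≈ 27.5°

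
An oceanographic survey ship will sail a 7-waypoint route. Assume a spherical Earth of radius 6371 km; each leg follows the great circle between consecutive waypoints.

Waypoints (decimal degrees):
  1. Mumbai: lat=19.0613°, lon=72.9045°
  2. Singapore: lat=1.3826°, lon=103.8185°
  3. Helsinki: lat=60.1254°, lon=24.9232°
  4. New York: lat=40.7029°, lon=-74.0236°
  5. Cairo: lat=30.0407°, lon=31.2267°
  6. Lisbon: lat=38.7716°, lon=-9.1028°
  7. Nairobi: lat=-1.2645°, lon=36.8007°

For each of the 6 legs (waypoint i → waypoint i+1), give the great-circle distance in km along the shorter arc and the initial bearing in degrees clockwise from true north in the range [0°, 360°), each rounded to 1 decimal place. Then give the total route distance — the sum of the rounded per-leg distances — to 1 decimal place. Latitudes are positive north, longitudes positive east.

Leg 1: dist=3898.6 km, bearing=116.6°
Leg 2: dist=9261.5 km, bearing=330.5°
Leg 3: dist=6621.9 km, bearing=299.7°
Leg 4: dist=9023.5 km, bearing=57.7°
Leg 5: dist=3792.3 km, bearing=295.9°
Leg 6: dist=6459.3 km, bearing=122.2°
Total: 39057.1 km

Leg 1: φ1=0.3326824, φ2=0.0241309, Δφ=-0.3085515, Δλ=0.5395511 rad; a=sin²(Δφ/2)+cosφ1·cosφ2·sin²(Δλ/2)=0.0907289228; c=2·atan2(√a, √(1-a))=0.611927743; dist=6371·c=3898.592 ≈ 3898.6 km; running total=3898.6 km
Leg 1 bearing: y=sinΔλ·cosφ2=0.51360133, x=cosφ1·sinφ2-sinφ1·cosφ2·cosΔλ=-0.25729830; θ=atan2(y, x)=116.6094° ≈ 116.6°
Leg 2: φ1=0.0241309, φ2=1.0493862, Δφ=1.0252553, Δλ=-1.3769827 rad; a=sin²(Δφ/2)+cosφ1·cosφ2·sin²(Δλ/2)=0.4415848373; c=2·atan2(√a, √(1-a))=1.453698580; dist=6371·c=9261.514 ≈ 9261.5 km; running total=13160.1 km
Leg 2 bearing: y=sinΔλ·cosφ2=-0.48877733, x=cosφ1·sinφ2-sinφ1·cosφ2·cosΔλ=0.86455040; θ=atan2(y, x)=-29.4818° <0 so +360° → 330.5182° ≈ 330.5°
Leg 3: φ1=1.0493862, φ2=0.7103996, Δφ=-0.3389866, Δλ=-1.7269474 rad; a=sin²(Δφ/2)+cosφ1·cosφ2·sin²(Δλ/2)=0.2466230129; c=2·atan2(√a, √(1-a))=1.039381017; dist=6371·c=6621.896 ≈ 6621.9 km; running total=19782.0 km
Leg 3 bearing: y=sinΔλ·cosφ2=-0.74887764, x=cosφ1·sinφ2-sinφ1·cosφ2·cosΔλ=0.42706287; θ=atan2(y, x)=-60.3052° <0 so +360° → 299.6948° ≈ 299.7°
Leg 4: φ1=0.7103996, φ2=0.5243091, Δφ=-0.1860905, Δλ=1.8369643 rad; a=sin²(Δφ/2)+cosφ1·cosφ2·sin²(Δλ/2)=0.4230760811; c=2·atan2(√a, √(1-a))=1.416335024; dist=6371·c=9023.470 ≈ 9023.5 km; running total=28805.5 km
Leg 4 bearing: y=sinΔλ·cosφ2=0.83518626, x=cosφ1·sinφ2-sinφ1·cosφ2·cosΔλ=0.52801018; θ=atan2(y, x)=57.6987° ≈ 57.7°
Leg 5: φ1=0.5243091, φ2=0.6766921, Δφ=0.1523830, Δλ=-0.7038826 rad; a=sin²(Δφ/2)+cosφ1·cosφ2·sin²(Δλ/2)=0.0859960718; c=2·atan2(√a, √(1-a))=0.595250873; dist=6371·c=3792.343 ≈ 3792.3 km; running total=32597.8 km
Leg 5 bearing: y=sinΔλ·cosφ2=-0.50457474, x=cosφ1·sinφ2-sinφ1·cosφ2·cosΔλ=0.24455536; θ=atan2(y, x)=-64.1416° <0 so +360° → 295.8584° ≈ 295.9°
Leg 6: φ1=0.6766921, φ2=-0.0220697, Δφ=-0.6987618, Δλ=0.8011672 rad; a=sin²(Δφ/2)+cosφ1·cosφ2·sin²(Δλ/2)=0.2357091424; c=2·atan2(√a, √(1-a))=1.013867399; dist=6371·c=6459.349 ≈ 6459.3 km; running total=39057.1 km
Leg 6 bearing: y=sinΔλ·cosφ2=0.71799391, x=cosφ1·sinφ2-sinφ1·cosφ2·cosΔλ=-0.45286434; θ=atan2(y, x)=122.2411° ≈ 122.2°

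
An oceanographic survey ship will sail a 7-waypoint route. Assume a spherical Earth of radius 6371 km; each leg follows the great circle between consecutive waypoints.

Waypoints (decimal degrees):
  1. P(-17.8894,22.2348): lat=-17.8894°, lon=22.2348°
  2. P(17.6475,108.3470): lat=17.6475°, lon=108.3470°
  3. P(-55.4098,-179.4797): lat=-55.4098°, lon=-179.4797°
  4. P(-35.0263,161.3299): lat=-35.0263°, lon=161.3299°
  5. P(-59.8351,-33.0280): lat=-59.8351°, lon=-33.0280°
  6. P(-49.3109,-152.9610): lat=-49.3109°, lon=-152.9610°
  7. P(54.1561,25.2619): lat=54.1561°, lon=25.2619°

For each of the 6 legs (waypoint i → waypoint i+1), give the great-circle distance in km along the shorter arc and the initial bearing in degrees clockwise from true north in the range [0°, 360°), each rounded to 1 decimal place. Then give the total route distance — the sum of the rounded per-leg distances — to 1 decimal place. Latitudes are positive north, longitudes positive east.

Leg 1: φ1=-0.3122289, φ2=0.3080070, Δφ=0.6202359, Δλ=1.5029414 rad; a=sin²(Δφ/2)+cosφ1·cosφ2·sin²(Δλ/2)=0.5158183733; c=2·atan2(√a, √(1-a))=1.602438353; dist=6371·c=10209.135 ≈ 10209.1 km; running total=10209.1 km
Leg 1 bearing: y=sinΔλ·cosφ2=0.95074670, x=cosφ1·sinφ2-sinφ1·cosφ2·cosΔλ=0.30835016; θ=atan2(y, x)=72.0309° ≈ 72.0°
Leg 2: φ1=0.3080070, φ2=-0.9670834, Δφ=-1.2750904, Δλ=-5.0235236 rad; a=sin²(Δφ/2)+cosφ1·cosφ2·sin²(Δλ/2)=0.5419771881; c=2·atan2(√a, √(1-a))=1.654849640; dist=6371·c=10543.047 ≈ 10543.0 km; running total=20752.1 km
Leg 2 bearing: y=sinΔλ·cosφ2=0.54044573, x=cosφ1·sinφ2-sinφ1·cosφ2·cosΔλ=-0.83717983; θ=atan2(y, x)=147.1555° ≈ 147.2°
Leg 3: φ1=-0.9670834, φ2=-0.6113243, Δφ=0.3557592, Δλ=5.9482496 rad; a=sin²(Δφ/2)+cosφ1·cosφ2·sin²(Δλ/2)=0.0442253387; c=2·atan2(√a, √(1-a))=0.423759970; dist=6371·c=2699.775 ≈ 2699.8 km; running total=23451.9 km
Leg 3 bearing: y=sinΔλ·cosφ2=-0.26917559, x=cosφ1·sinφ2-sinφ1·cosφ2·cosΔλ=0.31084133; θ=atan2(y, x)=-40.8912° <0 so +360° → 319.1088° ≈ 319.1°
Leg 4: φ1=-0.6113243, φ2=-1.0443195, Δφ=-0.4329952, Δλ=-3.3921853 rad; a=sin²(Δφ/2)+cosφ1·cosφ2·sin²(Δλ/2)=0.4512009493; c=2·atan2(√a, √(1-a))=1.473042614; dist=6371·c=9384.754 ≈ 9384.8 km; running total=32836.7 km
Leg 4 bearing: y=sinΔλ·cosφ2=0.12460662, x=cosφ1·sinφ2-sinφ1·cosφ2·cosΔλ=-0.98739445; θ=atan2(y, x)=172.8074° ≈ 172.8°
Leg 5: φ1=-1.0443195, φ2=-0.8606376, Δφ=0.1836819, Δλ=-2.0932257 rad; a=sin²(Δφ/2)+cosφ1·cosφ2·sin²(Δλ/2)=0.2539456639; c=2·atan2(√a, √(1-a))=1.056285953; dist=6371·c=6729.598 ≈ 6729.6 km; running total=39566.3 km
Leg 5 bearing: y=sinΔλ·cosφ2=-0.56498967, x=cosφ1·sinφ2-sinφ1·cosφ2·cosΔλ=-0.66228070; θ=atan2(y, x)=-139.5326° <0 so +360° → 220.4674° ≈ 220.5°
Leg 6: φ1=-0.8606376, φ2=0.9452023, Δφ=1.8058398, Δλ=3.1105764 rad; a=sin²(Δφ/2)+cosφ1·cosφ2·sin²(Δλ/2)=0.9981214591; c=2·atan2(√a, √(1-a))=3.054881216; dist=6371·c=19462.648 ≈ 19462.6 km; running total=59028.9 km
Leg 6 bearing: y=sinΔλ·cosφ2=0.01815955, x=cosφ1·sinφ2-sinφ1·cosφ2·cosΔλ=0.08467750; θ=atan2(y, x)=12.1041° ≈ 12.1°

Leg 1: dist=10209.1 km, bearing=72.0°
Leg 2: dist=10543.0 km, bearing=147.2°
Leg 3: dist=2699.8 km, bearing=319.1°
Leg 4: dist=9384.8 km, bearing=172.8°
Leg 5: dist=6729.6 km, bearing=220.5°
Leg 6: dist=19462.6 km, bearing=12.1°
Total: 59028.9 km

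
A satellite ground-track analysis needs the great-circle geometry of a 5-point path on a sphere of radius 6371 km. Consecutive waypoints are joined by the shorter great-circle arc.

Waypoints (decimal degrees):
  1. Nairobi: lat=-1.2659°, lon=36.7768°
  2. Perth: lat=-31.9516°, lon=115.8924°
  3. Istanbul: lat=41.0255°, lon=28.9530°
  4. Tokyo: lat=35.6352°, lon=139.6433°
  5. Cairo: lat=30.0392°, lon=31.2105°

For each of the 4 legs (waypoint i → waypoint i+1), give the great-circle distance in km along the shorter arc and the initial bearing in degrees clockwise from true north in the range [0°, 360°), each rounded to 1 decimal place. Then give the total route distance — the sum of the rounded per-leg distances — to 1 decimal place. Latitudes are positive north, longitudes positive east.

Leg 1: dist=8907.1 km, bearing=122.2°
Leg 2: dist=12037.0 km, bearing=307.5°
Leg 3: dist=8946.4 km, bearing=50.4°
Leg 4: dist=9566.4 km, bearing=304.6°
Total: 39456.9 km

Leg 1: φ1=-0.0220941, φ2=-0.5576606, Δφ=-0.5355665, Δλ=1.3808277 rad; a=sin²(Δφ/2)+cosφ1·cosφ2·sin²(Δλ/2)=0.4140640122; c=2·atan2(√a, √(1-a))=1.398066719; dist=6371·c=8907.083 ≈ 8907.1 km; running total=8907.1 km
Leg 1 bearing: y=sinΔλ·cosφ2=0.83323114, x=cosφ1·sinφ2-sinφ1·cosφ2·cosΔλ=-0.52553391; θ=atan2(y, x)=122.2404° ≈ 122.2°
Leg 2: φ1=-0.5576606, φ2=0.7160301, Δφ=1.2736907, Δλ=-1.5173788 rad; a=sin²(Δφ/2)+cosφ1·cosφ2·sin²(Δλ/2)=0.6565942773; c=2·atan2(√a, √(1-a))=1.889344974; dist=6371·c=12037.017 ≈ 12037.0 km; running total=20944.1 km
Leg 2 bearing: y=sinΔλ·cosφ2=-0.75334144, x=cosφ1·sinφ2-sinφ1·cosφ2·cosΔλ=0.57826431; θ=atan2(y, x)=-52.4902° <0 so +360° → 307.5098° ≈ 307.5°
Leg 3: φ1=0.7160301, φ2=0.6219516, Δφ=-0.0940785, Δλ=1.9319102 rad; a=sin²(Δφ/2)+cosφ1·cosφ2·sin²(Δλ/2)=0.4171023922; c=2·atan2(√a, √(1-a))=1.404231994; dist=6371·c=8946.362 ≈ 8946.4 km; running total=29890.5 km
Leg 3 bearing: y=sinΔλ·cosφ2=0.76032419, x=cosφ1·sinφ2-sinφ1·cosφ2·cosΔλ=0.62802792; θ=atan2(y, x)=50.4433° ≈ 50.4°
Leg 4: φ1=0.6219516, φ2=0.5242829, Δφ=-0.0976686, Δλ=-1.8925094 rad; a=sin²(Δφ/2)+cosφ1·cosφ2·sin²(Δλ/2)=0.4654047446; c=2·atan2(√a, √(1-a))=1.501550490; dist=6371·c=9566.378 ≈ 9566.4 km; running total=39456.9 km
Leg 4 bearing: y=sinΔλ·cosφ2=-0.82126938, x=cosφ1·sinφ2-sinφ1·cosφ2·cosΔλ=0.56632965; θ=atan2(y, x)=-55.4107° <0 so +360° → 304.5893° ≈ 304.6°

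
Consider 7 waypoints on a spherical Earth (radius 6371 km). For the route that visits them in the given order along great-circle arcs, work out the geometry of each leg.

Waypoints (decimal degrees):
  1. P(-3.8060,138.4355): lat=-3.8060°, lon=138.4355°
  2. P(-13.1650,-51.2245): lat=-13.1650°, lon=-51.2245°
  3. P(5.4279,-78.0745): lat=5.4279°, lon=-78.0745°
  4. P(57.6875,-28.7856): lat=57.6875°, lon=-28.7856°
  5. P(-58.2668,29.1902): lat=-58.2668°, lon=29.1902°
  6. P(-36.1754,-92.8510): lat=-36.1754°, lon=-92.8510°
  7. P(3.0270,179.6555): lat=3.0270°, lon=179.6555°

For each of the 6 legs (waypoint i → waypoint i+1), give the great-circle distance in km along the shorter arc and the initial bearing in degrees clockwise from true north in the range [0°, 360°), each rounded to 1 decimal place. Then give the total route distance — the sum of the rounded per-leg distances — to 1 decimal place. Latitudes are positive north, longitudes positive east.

Leg 1: dist=17847.5 km, bearing=150.7°
Leg 2: dist=3614.9 km, bearing=303.2°
Leg 3: dist=7196.6 km, bearing=26.6°
Leg 4: dist=13869.4 km, bearing=147.1°
Leg 5: dist=8220.9 km, bearing=225.4°
Leg 6: dist=9981.5 km, bearing=273.9°
Total: 60730.8 km

Leg 1: φ1=-0.0664272, φ2=-0.2297726, Δφ=-0.1633454, Δλ=-3.3101915 rad; a=sin²(Δφ/2)+cosφ1·cosφ2·sin²(Δλ/2)=0.9713382879; c=2·atan2(√a, √(1-a))=2.801358570; dist=6371·c=17847.455 ≈ 17847.5 km; running total=17847.5 km
Leg 1 bearing: y=sinΔλ·cosφ2=0.16339107, x=cosφ1·sinφ2-sinφ1·cosφ2·cosΔλ=-0.29097119; θ=atan2(y, x)=150.6842° ≈ 150.7°
Leg 2: φ1=-0.2297726, φ2=0.0947347, Δφ=0.3245073, Δλ=-0.4686209 rad; a=sin²(Δφ/2)+cosφ1·cosφ2·sin²(Δλ/2)=0.0783479841; c=2·atan2(√a, √(1-a))=0.567394677; dist=6371·c=3614.871 ≈ 3614.9 km; running total=21462.4 km
Leg 2 bearing: y=sinΔλ·cosφ2=-0.44963108, x=cosφ1·sinφ2-sinφ1·cosφ2·cosΔλ=0.29439803; θ=atan2(y, x)=-56.7850° <0 so +360° → 303.2150° ≈ 303.2°
Leg 3: φ1=0.0947347, φ2=1.0068368, Δφ=0.9121021, Δλ=0.8602536 rad; a=sin²(Δφ/2)+cosφ1·cosφ2·sin²(Δλ/2)=0.2864846883; c=2·atan2(√a, √(1-a))=1.129589953; dist=6371·c=7196.618 ≈ 7196.6 km; running total=28659.0 km
Leg 3 bearing: y=sinΔλ·cosφ2=0.40518312, x=cosφ1·sinφ2-sinφ1·cosφ2·cosΔλ=0.80837583; θ=atan2(y, x)=26.6215° ≈ 26.6°
Leg 4: φ1=1.0068368, φ2=-1.0169475, Δφ=-2.0237843, Δλ=1.0118686 rad; a=sin²(Δφ/2)+cosφ1·cosφ2·sin²(Δλ/2)=0.7848576973; c=2·atan2(√a, √(1-a))=2.176955839; dist=6371·c=13869.386 ≈ 13869.4 km; running total=42528.4 km
Leg 4 bearing: y=sinΔλ·cosφ2=0.44592549, x=cosφ1·sinφ2-sinφ1·cosφ2·cosΔλ=-0.69034399; θ=atan2(y, x)=147.1397° ≈ 147.1°
Leg 5: φ1=-1.0169475, φ2=-0.6313798, Δφ=0.3855677, Δλ=-2.1300208 rad; a=sin²(Δφ/2)+cosφ1·cosφ2·sin²(Δλ/2)=0.3616126240; c=2·atan2(√a, √(1-a))=1.290360213; dist=6371·c=8220.885 ≈ 8220.9 km; running total=50749.3 km
Leg 5 bearing: y=sinΔλ·cosφ2=-0.68424837, x=cosφ1·sinφ2-sinφ1·cosφ2·cosΔλ=-0.67468504; θ=atan2(y, x)=-134.5968° <0 so +360° → 225.4032° ≈ 225.4°
Leg 6: φ1=-0.6313798, φ2=0.0528311, Δφ=0.6842110, Δλ=4.7561357 rad; a=sin²(Δφ/2)+cosφ1·cosφ2·sin²(Δλ/2)=0.4979585696; c=2·atan2(√a, √(1-a))=1.566713455; dist=6371·c=9981.531 ≈ 9981.5 km; running total=60730.8 km
Leg 6 bearing: y=sinΔλ·cosφ2=-0.99764936, x=cosφ1·sinφ2-sinφ1·cosφ2·cosΔλ=0.06840380; θ=atan2(y, x)=-86.0777° <0 so +360° → 273.9223° ≈ 273.9°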